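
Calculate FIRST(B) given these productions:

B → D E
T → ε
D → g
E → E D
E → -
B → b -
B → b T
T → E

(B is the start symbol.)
{ 'b', 'g' }

To compute FIRST(B), examine every production with B on the left-hand side, reading each right-hand side left to right until a non-nullable symbol is reached.

FIRST sets of the other non-terminals involved (by the same procedure, iterated to a fixed point):
  FIRST(D) = { 'g' }

From B → D E:
  - D is a non-terminal: add FIRST(D) \ {ε} = { 'g' }
    D is not nullable, so stop
From B → b -:
  - b is a terminal: add 'b' and stop
From B → b T:
  - b is a terminal: add 'b' and stop

Collecting: FIRST(B) = { 'b', 'g' }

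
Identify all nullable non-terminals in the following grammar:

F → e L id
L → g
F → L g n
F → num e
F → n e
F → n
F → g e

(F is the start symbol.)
A non-terminal is nullable if it can derive ε (the empty string): either it has an ε-production, or it has a production whose right-hand side consists entirely of nullable non-terminals.

There are no ε-productions, so no non-terminal can derive ε.
No non-terminals are nullable.

Answer: None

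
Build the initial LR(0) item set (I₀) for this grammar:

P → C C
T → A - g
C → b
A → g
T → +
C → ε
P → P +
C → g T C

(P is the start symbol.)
First, augment the grammar with P' → P
I₀ = CLOSURE({ [P' → . P] }):
  [P' → . P] has the dot before P: add [P → . C C], [P → . P +]
  [P → . C C] has the dot before C: add [C → . b], [C → .], [C → . g T C]
No further items can be added.

I₀ = { [C → . b], [C → . g T C], [C → .], [P → . C C], [P → . P +], [P' → . P] }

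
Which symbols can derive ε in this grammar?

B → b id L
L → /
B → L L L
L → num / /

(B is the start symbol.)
A non-terminal is nullable if it can derive ε (the empty string): either it has an ε-production, or it has a production whose right-hand side consists entirely of nullable non-terminals.

There are no ε-productions, so no non-terminal can derive ε.
No non-terminals are nullable.

Answer: None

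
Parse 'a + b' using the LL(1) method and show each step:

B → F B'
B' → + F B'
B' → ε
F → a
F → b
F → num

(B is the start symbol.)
Stack is shown with the top on the left.

Stack     Input    Action
-------------------------
B $       a + b $  output B → F B'
F B' $    a + b $  output F → a
a B' $    a + b $  match 'a'
B' $      + b $    output B' → + F B'
+ F B' $  + b $    match '+'
F B' $    b $      output F → b
b B' $    b $      match 'b'
B' $      $        output B' → ε
$         $        accept

The string is accepted.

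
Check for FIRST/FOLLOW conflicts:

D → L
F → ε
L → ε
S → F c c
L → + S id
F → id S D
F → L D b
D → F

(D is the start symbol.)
A FIRST/FOLLOW conflict occurs when a non-terminal N has a nullable alternative N → β (β ⇒* ε) and another alternative N → α with FIRST(α) ∩ FOLLOW(N) ≠ ∅: on such a lookahead the parser cannot decide between expanding α and letting N vanish via β.

Nullable non-terminals: D, F, L.
FIRST sets used below: FIRST(L) = { '+', ε }, FIRST(F) = { '+', 'b', 'id', ε }, FIRST(D) = { '+', 'b', 'id', ε }

D: nullable alternative(s) D → L, D → F; FOLLOW(D) = { $, 'b', 'c' }
  D → L: FIRST \ {ε} = { '+' } — disjoint from FOLLOW(D)
  D → F: FIRST \ {ε} = { '+', 'b', 'id' } — overlaps FOLLOW(D) on { 'b' }: CONFLICT

F: nullable alternative(s) F → ε; FOLLOW(F) = { $, 'b', 'c' }
  F → ε: FIRST \ {ε} = { } — this is the only nullable alternative, skip
  F → id S D: FIRST \ {ε} = { 'id' } — disjoint from FOLLOW(F)
  F → L D b: FIRST \ {ε} = { '+', 'b', 'id' } — overlaps FOLLOW(F) on { 'b' }: CONFLICT

L: nullable alternative(s) L → ε; FOLLOW(L) = { $, '+', 'b', 'c', 'id' }
  L → ε: FIRST \ {ε} = { } — this is the only nullable alternative, skip
  L → + S id: FIRST \ {ε} = { '+' } — overlaps FOLLOW(L) on { '+' }: CONFLICT

S has no nullable alternative, so no FIRST/FOLLOW check is needed there.

So the grammar has 3 FIRST/FOLLOW conflicts (marked CONFLICT above).

Answer: Yes. D → F with FOLLOW(D) on { 'b' }; F → L D b with FOLLOW(F) on { 'b' }; L → '+' S id with FOLLOW(L) on { '+' }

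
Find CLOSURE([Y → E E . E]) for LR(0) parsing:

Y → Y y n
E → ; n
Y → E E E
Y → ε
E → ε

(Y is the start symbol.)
{ [E → . ; n], [E → .], [Y → E E . E] }

Start with: [Y → E E . E]
  [Y → E E . E] has the dot before E: add [E → . ; n], [E → .]
No further items can be added.

CLOSURE = { [E → . ; n], [E → .], [Y → E E . E] }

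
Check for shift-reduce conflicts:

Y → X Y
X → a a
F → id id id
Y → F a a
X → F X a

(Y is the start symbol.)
A shift-reduce conflict occurs when an LR(0) state has both:
  - a complete (reduce) item [A → α .] (dot at the end), and
  - a shift item [B → β . c γ] (dot before a terminal).

Augment with Y' → Y and build the canonical LR(0) collection (I0 = CLOSURE({[Y' → . Y]}), then GOTO on every symbol after a dot until no new states appear). It has 15 states:
  I0: { [F → . id id id], [X → . F X a], [X → . a a], [Y → . F a a], [Y → . X Y], [Y' → . Y] }  — shift
  I1: { [F → . id id id], [X → . F X a], [X → . a a], [X → F . X a], [Y → F . a a] }  — shift
  I2: { [F → . id id id], [X → . F X a], [X → . a a], [Y → . F a a], [Y → . X Y], [Y → X . Y] }  — shift
  I3: { [Y' → Y .] }  — accept
  I4: { [X → a . a] }  — shift
  I5: { [F → id . id id] }  — shift
  I6: { [F → id id . id] }  — shift
  I7: { [F → id id id .] }  — reduce
  I8: { [X → a a .] }  — reduce
  I9: { [Y → X Y .] }  — reduce
  I10: { [F → . id id id], [X → . F X a], [X → . a a], [X → F . X a] }  — shift
  I11: { [X → F X . a] }  — shift
  I12: { [X → a . a], [Y → F a . a] }  — shift
  I13: { [X → a a .], [Y → F a a .] }  — 2 reduces
  I14: { [X → F X a .] }  — reduce

No state contains both a complete item and a shift item.

Answer: No shift-reduce conflicts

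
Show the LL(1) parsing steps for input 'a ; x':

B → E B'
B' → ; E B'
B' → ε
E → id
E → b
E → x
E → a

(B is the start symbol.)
LL(1) parsing maintains a stack (initially the start symbol over $) and the input. At each step: if the stack top is a terminal, match it against the current input token; if it is a non-terminal N, replace it with the RHS of M[N, lookahead] (the unique production whose predict set contains the lookahead).

Stack is shown with the top on the left.

Stack     Input    Action
-------------------------
B $       a ; x $  output B → E B'
E B' $    a ; x $  output E → a
a B' $    a ; x $  match 'a'
B' $      ; x $    output B' → ; E B'
; E B' $  ; x $    match ';'
E B' $    x $      output E → x
x B' $    x $      match 'x'
B' $      $        output B' → ε
$         $        accept

The string is accepted.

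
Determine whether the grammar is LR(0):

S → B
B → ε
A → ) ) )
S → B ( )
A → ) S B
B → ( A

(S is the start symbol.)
No. Shift-reduce conflict between [B → .] and [B → . ( A]

Augment with S' → S and build the canonical LR(0) collection (I0 = CLOSURE({[S' → . S]}), then GOTO on every symbol after a dot until no new states appear). It has 12 states:
  I0: { [B → . ( A], [B → .], [S → . B ( )], [S → . B], [S' → . S] }  — shift, reduce
  I1: { [A → . ) ) )], [A → . ) S B], [B → ( . A] }  — shift
  I2: { [S → B . ( )], [S → B .] }  — shift, reduce
  I3: { [S' → S .] }  — accept
  I4: { [S → B ( . )] }  — shift
  I5: { [S → B ( ) .] }  — reduce
  I6: { [A → ) . ) )], [A → ) . S B], [B → . ( A], [B → .], [S → . B ( )], [S → . B] }  — shift, reduce
  I7: { [B → ( A .] }  — reduce
  I8: { [A → ) ) . )] }  — shift
  I9: { [A → ) S . B], [B → . ( A], [B → .] }  — shift, reduce
  I10: { [A → ) S B .] }  — reduce
  I11: { [A → ) ) ) .] }  — reduce

Conflict in state I0:
  Shift-reduce conflict between [B → .] and [B → . ( A]
So the grammar is NOT LR(0).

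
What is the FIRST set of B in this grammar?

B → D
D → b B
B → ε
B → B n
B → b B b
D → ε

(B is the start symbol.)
{ 'b', 'n', ε }

To compute FIRST(B), examine every production with B on the left-hand side, reading each right-hand side left to right until a non-nullable symbol is reached.

FIRST sets of the other non-terminals involved (by the same procedure, iterated to a fixed point):
  FIRST(D) = { 'b', ε }

From B → D:
  - D is a non-terminal: add FIRST(D) \ {ε} = { 'b' }
    D is nullable and nothing follows, so the whole right-hand side can vanish: ε ∈ FIRST(B)
From B → ε:
  - ε-production, so ε ∈ FIRST(B)
From B → B n:
  - B is the symbol being defined: contributes nothing new
    B is nullable, so continue to the next symbol
  - n is a terminal: add 'n' and stop
From B → b B b:
  - b is a terminal: add 'b' and stop

Collecting: FIRST(B) = { 'b', 'n', ε }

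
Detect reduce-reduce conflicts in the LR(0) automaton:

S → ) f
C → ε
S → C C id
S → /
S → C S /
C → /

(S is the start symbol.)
Yes — I2: [C → / .] vs [S → / .]

A reduce-reduce conflict occurs when an LR(0) state has two complete items [A → α .] and [B → β .] — both call for a reduction, and with no lookahead the parser cannot choose between them.

Augment with S' → S and build the canonical LR(0) collection (I0 = CLOSURE({[S' → . S]}), then GOTO on every symbol after a dot until no new states appear). It has 10 states:
  I0: { [C → . /], [C → .], [S → . ) f], [S → . /], [S → . C C id], [S → . C S /], [S' → . S] }  — shift, reduce
  I1: { [S → ) . f] }  — shift
  I2: { [C → / .], [S → / .] }  — 2 reduces
  I3: { [C → . /], [C → .], [S → . ) f], [S → . /], [S → . C C id], [S → . C S /], [S → C . C id], [S → C . S /] }  — shift, reduce
  I4: { [S' → S .] }  — accept
  I5: { [C → . /], [C → .], [S → . ) f], [S → . /], [S → . C C id], [S → . C S /], [S → C . C id], [S → C . S /], [S → C C . id] }  — shift, reduce
  I6: { [S → C S . /] }  — shift
  I7: { [S → C S / .] }  — reduce
  I8: { [S → C C id .] }  — reduce
  I9: { [S → ) f .] }  — reduce

I2 contains complete items [C → / .], [S → / .] — reduce-reduce conflict.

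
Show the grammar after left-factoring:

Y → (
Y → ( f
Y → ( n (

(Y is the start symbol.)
Left-factoring transforms A → αβ₁ | αβ₂ into A → αA' and A' → β₁ | β₂
(α is the longest common prefix among the alternatives). Repeat until
no nonterminal has two alternatives with a common prefix.

Round 1: Y has alternatives sharing prefix '('. Introduce Y': Y → ( Y'
  Add: Y' → ε
  Add: Y' → f
  Add: Y' → n (

No remaining common prefixes — done.

Resulting grammar:
Y → ( Y'
Y' → ε
Y' → f
Y' → n (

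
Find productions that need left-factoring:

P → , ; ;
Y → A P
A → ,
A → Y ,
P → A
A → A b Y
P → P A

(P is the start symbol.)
No, left-factoring is not needed

Left-factoring is needed when two productions for the same non-terminal
share a common prefix on the right-hand side.

Productions for P:
  P → , ; ;
  P → A
  P → P A
Productions for A:
  A → ,
  A → Y ,
  A → A b Y

No common prefixes found.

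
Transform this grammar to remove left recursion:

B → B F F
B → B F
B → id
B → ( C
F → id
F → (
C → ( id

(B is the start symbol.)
B → id B'
B → ( C B'
B' → F F B'
B' → F B'
B' → ε
F → id
F → (
C → ( id

B is directly left-recursive. The standard transformation for
  A → A α₁ | ... | A α_m | β₁ | ... | β_n
is
  A  → β₁ A' | ... | β_n A'
  A' → α₁ A' | ... | α_m A' | ε

B → id becomes B → id B'
B → ( C becomes B → ( C B'
B → B F F becomes B' → F F B'
B → B F becomes B' → F B'
Add B' → ε

Productions for other non-terminals are unchanged:
  F → id
  F → (
  C → ( id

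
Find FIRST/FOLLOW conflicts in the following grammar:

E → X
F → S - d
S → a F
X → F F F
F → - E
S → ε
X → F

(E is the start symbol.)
A FIRST/FOLLOW conflict occurs when a non-terminal N has a nullable alternative N → β (β ⇒* ε) and another alternative N → α with FIRST(α) ∩ FOLLOW(N) ≠ ∅: on such a lookahead the parser cannot decide between expanding α and letting N vanish via β.

Nullable non-terminals: S.

S: nullable alternative(s) S → ε; FOLLOW(S) = { '-' }
  S → a F: FIRST \ {ε} = { 'a' } — disjoint from FOLLOW(S)
  S → ε: FIRST \ {ε} = { } — this is the only nullable alternative, skip

E, F, X have no nullable alternative, so no FIRST/FOLLOW check is needed there.

No FIRST/FOLLOW conflicts found.

Answer: No FIRST/FOLLOW conflicts.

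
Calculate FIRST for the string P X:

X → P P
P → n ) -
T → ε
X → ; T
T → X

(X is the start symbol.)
FIRST sets of the non-terminals involved (from the grammar, by fixed-point iteration):
  FIRST(P) = { 'n' }

To compute FIRST(P X), process the symbols left to right:
Symbol P is a non-terminal. Add FIRST(P) \ {ε} = { 'n' }
P is not nullable (ε ∉ FIRST(P)), so stop here.
FIRST(P X) = { 'n' }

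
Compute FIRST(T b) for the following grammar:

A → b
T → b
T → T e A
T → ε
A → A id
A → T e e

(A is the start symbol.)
FIRST sets of the non-terminals involved (from the grammar, by fixed-point iteration):
  FIRST(T) = { 'b', 'e', ε }

To compute FIRST(T b), process the symbols left to right:
Symbol T is a non-terminal. Add FIRST(T) \ {ε} = { 'b', 'e' }
T is nullable (ε ∈ FIRST(T)), continue to the next symbol.
Symbol b is a terminal. Add 'b' and stop.
FIRST(T b) = { 'b', 'e' }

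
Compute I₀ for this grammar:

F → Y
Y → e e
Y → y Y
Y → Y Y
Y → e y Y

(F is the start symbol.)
{ [F → . Y], [F' → . F], [Y → . Y Y], [Y → . e e], [Y → . e y Y], [Y → . y Y] }

First, augment the grammar with F' → F
I₀ = CLOSURE({ [F' → . F] }):
  [F' → . F] has the dot before F: add [F → . Y]
  [F → . Y] has the dot before Y: add [Y → . e e], [Y → . y Y], [Y → . Y Y], [Y → . e y Y]
No further items can be added.

I₀ = { [F → . Y], [F' → . F], [Y → . Y Y], [Y → . e e], [Y → . e y Y], [Y → . y Y] }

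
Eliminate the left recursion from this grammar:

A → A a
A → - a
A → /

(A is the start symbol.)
A is directly left-recursive. The standard transformation for
  A → A α₁ | ... | A α_m | β₁ | ... | β_n
is
  A  → β₁ A' | ... | β_n A'
  A' → α₁ A' | ... | α_m A' | ε

A → - a becomes A → - a A'
A → / becomes A → / A'
A → A a becomes A' → a A'
Add A' → ε

Resulting grammar:
A → - a A'
A → / A'
A' → a A'
A' → ε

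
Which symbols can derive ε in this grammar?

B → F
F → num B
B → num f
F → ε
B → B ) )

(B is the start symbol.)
{ 'B', 'F' }

A non-terminal is nullable if it can derive ε (the empty string): either it has an ε-production, or it has a production whose right-hand side consists entirely of nullable non-terminals.

ε-productions: F → ε
So F is immediately nullable.
B → F: every symbol on the right is nullable, so B is nullable too.
Every non-terminal is now nullable.
Nullable = { 'B', 'F' }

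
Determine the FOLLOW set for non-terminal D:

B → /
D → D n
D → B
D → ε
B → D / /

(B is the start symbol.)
{ '/', 'n' }

To compute FOLLOW(D), find every occurrence of D on a right-hand side N → α D β: add FIRST(β) \ {ε}, and if β is empty or nullable also add FOLLOW(N). Iterate to a fixed point.

In D → D n: D is followed by n, add FIRST(n) \ {ε} = { 'n' }
In B → D / /: D is followed by '/' '/', add FIRST('/' '/') \ {ε} = { '/' }

Taking the union: FOLLOW(D) = { '/', 'n' }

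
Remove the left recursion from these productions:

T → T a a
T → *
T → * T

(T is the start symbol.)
T → * T'
T → * T T'
T' → a a T'
T' → ε

T is directly left-recursive. The standard transformation for
  A → A α₁ | ... | A α_m | β₁ | ... | β_n
is
  A  → β₁ A' | ... | β_n A'
  A' → α₁ A' | ... | α_m A' | ε

T → * becomes T → * T'
T → * T becomes T → * T T'
T → T a a becomes T' → a a T'
Add T' → ε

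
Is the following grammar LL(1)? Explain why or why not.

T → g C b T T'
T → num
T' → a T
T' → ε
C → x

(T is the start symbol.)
Relevant sets:
  FOLLOW(T') = { $, 'a' }

For T:
  PREDICT(T → g C b T T') = { 'g' }
  PREDICT(T → num) = { 'num' }
For T':
  PREDICT(T' → a T) = { 'a' }
  PREDICT(T' → ε) = { $, 'a' }
C has a single production, so nothing to check there.

Conflict found: Predict set conflict for T': { 'a' }
The grammar is NOT LL(1).

Answer: No. Predict set conflict for T': { 'a' }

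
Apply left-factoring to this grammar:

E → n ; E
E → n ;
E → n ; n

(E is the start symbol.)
Left-factoring transforms A → αβ₁ | αβ₂ into A → αA' and A' → β₁ | β₂
(α is the longest common prefix among the alternatives). Repeat until
no nonterminal has two alternatives with a common prefix.

Round 1: E has alternatives sharing prefix 'n ;'. Introduce E': E → n ; E'
  Add: E' → E
  Add: E' → ε
  Add: E' → n

No remaining common prefixes — done.

Resulting grammar:
E → n ; E'
E' → E
E' → ε
E' → n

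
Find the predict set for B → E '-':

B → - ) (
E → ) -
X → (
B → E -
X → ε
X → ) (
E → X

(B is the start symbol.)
{ '(', ')', '-' }

PREDICT(B → E '-') = (FIRST(RHS) \ {ε}) ∪ (FOLLOW(B) if ε ∈ FIRST(RHS), i.e. RHS ⇒* ε)
FIRST(E) = { '(', ')', ε }
FIRST(E '-') = { '(', ')', '-' }
ε ∉ FIRST(E '-'), so FOLLOW(B) is not added.
PREDICT(B → E '-') = { '(', ')', '-' }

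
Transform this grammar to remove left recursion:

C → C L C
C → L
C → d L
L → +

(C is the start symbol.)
C → L C'
C → d L C'
C' → L C C'
C' → ε
L → +

C is directly left-recursive. The standard transformation for
  A → A α₁ | ... | A α_m | β₁ | ... | β_n
is
  A  → β₁ A' | ... | β_n A'
  A' → α₁ A' | ... | α_m A' | ε

C → L becomes C → L C'
C → d L becomes C → d L C'
C → C L C becomes C' → L C C'
Add C' → ε

Productions for other non-terminals are unchanged:
  L → +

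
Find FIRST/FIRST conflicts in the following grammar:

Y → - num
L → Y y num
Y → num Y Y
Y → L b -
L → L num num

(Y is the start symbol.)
Yes. Y → '-' num / Y → L b '-' on { '-' }; Y → num Y Y / Y → L b '-' on { 'num' }; L → Y y num / L → L num num on { '-', 'num' }

A FIRST/FIRST conflict occurs when two productions N → α and N → β for the same non-terminal have FIRST(α) ∩ FIRST(β) ≠ ∅ (with ε ∈ FIRST of a nullable right-hand side, so two nullable alternatives also conflict).

FIRST sets of the non-terminals at (or reachable through a nullable prefix from) the front of some alternative:
  FIRST(L) = { '-', 'num' }
  FIRST(Y) = { '-', 'num' }

Productions for Y:
  Y → - num: FIRST = { '-' }
  Y → num Y Y: FIRST = { 'num' }
  Y → L b -: FIRST = { '-', 'num' }
Productions for L:
  L → Y y num: FIRST = { '-', 'num' }
  L → L num num: FIRST = { '-', 'num' }

Conflict for Y: Y → - num and Y → L b -
  Overlap: { '-' }
Conflict for Y: Y → num Y Y and Y → L b -
  Overlap: { 'num' }
Conflict for L: L → Y y num and L → L num num
  Overlap: { '-', 'num' }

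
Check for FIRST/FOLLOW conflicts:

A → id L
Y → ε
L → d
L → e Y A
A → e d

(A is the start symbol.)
A FIRST/FOLLOW conflict occurs when a non-terminal N has a nullable alternative N → β (β ⇒* ε) and another alternative N → α with FIRST(α) ∩ FOLLOW(N) ≠ ∅: on such a lookahead the parser cannot decide between expanding α and letting N vanish via β.

Nullable non-terminals: Y.
Y has a nullable alternative but only one production, so nothing to check.

A, L have no nullable alternative, so no FIRST/FOLLOW check is needed there.

No FIRST/FOLLOW conflicts found.

Answer: No FIRST/FOLLOW conflicts.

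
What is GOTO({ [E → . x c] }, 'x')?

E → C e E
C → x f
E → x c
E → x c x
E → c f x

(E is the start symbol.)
GOTO(I, 'x') = CLOSURE({ [A → αX.β] : [A → α.Xβ] ∈ I, X = 'x' })

Items with dot before 'x', with the dot advanced:
  [E → . x c] → [E → x . c]
Closure adds nothing (no advanced item has the dot before a non-terminal).

GOTO = { [E → x . c] }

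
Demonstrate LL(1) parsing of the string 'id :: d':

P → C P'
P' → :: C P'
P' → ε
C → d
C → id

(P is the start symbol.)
LL(1) parsing maintains a stack (initially the start symbol over $) and the input. At each step: if the stack top is a terminal, match it against the current input token; if it is a non-terminal N, replace it with the RHS of M[N, lookahead] (the unique production whose predict set contains the lookahead).

Stack is shown with the top on the left.

Stack      Input      Action
----------------------------
P $        id :: d $  output P → C P'
C P' $     id :: d $  output C → id
id P' $    id :: d $  match 'id'
P' $       :: d $     output P' → :: C P'
:: C P' $  :: d $     match '::'
C P' $     d $        output C → d
d P' $     d $        match 'd'
P' $       $          output P' → ε
$          $          accept

The string is accepted.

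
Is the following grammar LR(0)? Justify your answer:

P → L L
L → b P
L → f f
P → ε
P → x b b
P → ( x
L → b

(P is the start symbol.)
Augment with P' → P and build the canonical LR(0) collection (I0 = CLOSURE({[P' → . P]}), then GOTO on every symbol after a dot until no new states appear). It has 13 states:
  I0: { [L → . b P], [L → . b], [L → . f f], [P → . ( x], [P → . L L], [P → . x b b], [P → .], [P' → . P] }  — shift, reduce
  I1: { [P → ( . x] }  — shift
  I2: { [L → . b P], [L → . b], [L → . f f], [P → L . L] }  — shift
  I3: { [P' → P .] }  — accept
  I4: { [L → . b P], [L → . b], [L → . f f], [L → b . P], [L → b .], [P → . ( x], [P → . L L], [P → . x b b], [P → .] }  — shift, 2 reduces
  I5: { [L → f . f] }  — shift
  I6: { [P → x . b b] }  — shift
  I7: { [P → x b . b] }  — shift
  I8: { [P → x b b .] }  — reduce
  I9: { [L → f f .] }  — reduce
  I10: { [L → b P .] }  — reduce
  I11: { [P → L L .] }  — reduce
  I12: { [P → ( x .] }  — reduce

Conflict in state I0:
  Shift-reduce conflict between [P → .] and [L → . b]
So the grammar is NOT LR(0).

Answer: No. Shift-reduce conflict between [P → .] and [L → . b]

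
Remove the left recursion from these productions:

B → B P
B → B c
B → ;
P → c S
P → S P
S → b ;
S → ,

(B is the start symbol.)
B is directly left-recursive. The standard transformation for
  A → A α₁ | ... | A α_m | β₁ | ... | β_n
is
  A  → β₁ A' | ... | β_n A'
  A' → α₁ A' | ... | α_m A' | ε

B → ; becomes B → ; B'
B → B P becomes B' → P B'
B → B c becomes B' → c B'
Add B' → ε

Productions for other non-terminals are unchanged:
  P → c S
  P → S P
  S → b ;
  S → ,

Resulting grammar:
B → ; B'
B' → P B'
B' → c B'
B' → ε
P → c S
P → S P
S → b ;
S → ,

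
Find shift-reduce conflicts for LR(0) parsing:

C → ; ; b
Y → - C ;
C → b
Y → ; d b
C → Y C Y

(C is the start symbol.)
No shift-reduce conflicts

A shift-reduce conflict occurs when an LR(0) state has both:
  - a complete (reduce) item [A → α .] (dot at the end), and
  - a shift item [B → β . c γ] (dot before a terminal).

Augment with C' → C and build the canonical LR(0) collection (I0 = CLOSURE({[C' → . C]}), then GOTO on every symbol after a dot until no new states appear). It has 15 states:
  I0: { [C → . ; ; b], [C → . Y C Y], [C → . b], [C' → . C], [Y → . - C ;], [Y → . ; d b] }  — shift
  I1: { [C → . ; ; b], [C → . Y C Y], [C → . b], [Y → - . C ;], [Y → . - C ;], [Y → . ; d b] }  — shift
  I2: { [C → ; . ; b], [Y → ; . d b] }  — shift
  I3: { [C' → C .] }  — accept
  I4: { [C → . ; ; b], [C → . Y C Y], [C → . b], [C → Y . C Y], [Y → . - C ;], [Y → . ; d b] }  — shift
  I5: { [C → b .] }  — reduce
  I6: { [C → Y C . Y], [Y → . - C ;], [Y → . ; d b] }  — shift
  I7: { [Y → ; . d b] }  — shift
  I8: { [C → Y C Y .] }  — reduce
  I9: { [Y → ; d . b] }  — shift
  I10: { [Y → ; d b .] }  — reduce
  I11: { [C → ; ; . b] }  — shift
  I12: { [C → ; ; b .] }  — reduce
  I13: { [Y → - C . ;] }  — shift
  I14: { [Y → - C ; .] }  — reduce

No state contains both a complete item and a shift item.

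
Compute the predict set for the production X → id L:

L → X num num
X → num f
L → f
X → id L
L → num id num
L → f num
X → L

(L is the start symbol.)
{ 'id' }

PREDICT(X → id L) = (FIRST(RHS) \ {ε}) ∪ (FOLLOW(X) if ε ∈ FIRST(RHS), i.e. RHS ⇒* ε)
FIRST(id L) = { 'id' }
ε ∉ FIRST(id L), so FOLLOW(X) is not added.
PREDICT(X → id L) = { 'id' }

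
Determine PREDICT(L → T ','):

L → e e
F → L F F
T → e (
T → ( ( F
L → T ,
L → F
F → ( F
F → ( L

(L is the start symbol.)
PREDICT(L → T ',') = (FIRST(RHS) \ {ε}) ∪ (FOLLOW(L) if ε ∈ FIRST(RHS), i.e. RHS ⇒* ε)
FIRST(T) = { '(', 'e' }
FIRST(T ',') = { '(', 'e' }
ε ∉ FIRST(T ','), so FOLLOW(L) is not added.
PREDICT(L → T ',') = { '(', 'e' }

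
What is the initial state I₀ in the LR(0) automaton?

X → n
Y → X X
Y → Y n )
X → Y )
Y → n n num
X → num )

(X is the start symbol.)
First, augment the grammar with X' → X
I₀ = CLOSURE({ [X' → . X] }):
  [X' → . X] has the dot before X: add [X → . n], [X → . Y )], [X → . num )]
  [X → . Y )] has the dot before Y: add [Y → . X X], [Y → . Y n )], [Y → . n n num]
No further items can be added.

I₀ = { [X → . Y )], [X → . n], [X → . num )], [X' → . X], [Y → . X X], [Y → . Y n )], [Y → . n n num] }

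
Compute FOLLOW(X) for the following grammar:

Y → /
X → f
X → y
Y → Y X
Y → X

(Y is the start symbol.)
To compute FOLLOW(X), find every occurrence of X on a right-hand side N → α X β: add FIRST(β) \ {ε}, and if β is empty or nullable also add FOLLOW(N). Iterate to a fixed point.

In Y → Y X: X is at the end, add FOLLOW(Y)
In Y → X: X is at the end, add FOLLOW(Y)

The FOLLOW sets referred to above (computed the same way, to a fixed point):
  FOLLOW(Y) = { $, 'f', 'y' }

Taking the union: FOLLOW(X) = { $, 'f', 'y' }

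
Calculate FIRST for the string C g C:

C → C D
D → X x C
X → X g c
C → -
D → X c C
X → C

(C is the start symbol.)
{ '-' }

FIRST sets of the non-terminals involved (from the grammar, by fixed-point iteration):
  FIRST(C) = { '-' }

To compute FIRST(C g C), process the symbols left to right:
Symbol C is a non-terminal. Add FIRST(C) \ {ε} = { '-' }
C is not nullable (ε ∉ FIRST(C)), so stop here.
FIRST(C g C) = { '-' }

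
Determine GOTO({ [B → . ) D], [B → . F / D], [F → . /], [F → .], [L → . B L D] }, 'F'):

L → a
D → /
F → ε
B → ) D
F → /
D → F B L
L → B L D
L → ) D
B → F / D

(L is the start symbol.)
{ [B → F . / D] }

GOTO(I, 'F') = CLOSURE({ [A → αX.β] : [A → α.Xβ] ∈ I, X = 'F' })

Items with dot before 'F', with the dot advanced:
  [B → . F / D] → [B → F . / D]
Closure adds nothing (no advanced item has the dot before a non-terminal).

GOTO = { [B → F . / D] }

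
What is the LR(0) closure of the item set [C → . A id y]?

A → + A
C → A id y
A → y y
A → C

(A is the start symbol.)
To compute CLOSURE, for each item [A → α.Bβ] where B is a non-terminal, add [B → .γ] for all productions B → γ; repeat for the newly added items until nothing changes.

Start with: [C → . A id y]
  [C → . A id y] has the dot before A: add [A → . + A], [A → . y y], [A → . C]
  [A → . C] has the dot before C: all C-items already present
No further items can be added.

CLOSURE = { [A → . + A], [A → . C], [A → . y y], [C → . A id y] }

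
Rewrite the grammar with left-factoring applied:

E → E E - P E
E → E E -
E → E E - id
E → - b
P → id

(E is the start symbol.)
Left-factoring transforms A → αβ₁ | αβ₂ into A → αA' and A' → β₁ | β₂
(α is the longest common prefix among the alternatives). Repeat until
no nonterminal has two alternatives with a common prefix.

Round 1: E has alternatives sharing prefix 'E E -'. Introduce E': E → E E - E'
  Add: E' → P E
  Add: E' → ε
  Add: E' → id

No remaining common prefixes — done.

Resulting grammar:
E → E E - E'
E' → P E
E' → ε
E' → id
E → - b
P → id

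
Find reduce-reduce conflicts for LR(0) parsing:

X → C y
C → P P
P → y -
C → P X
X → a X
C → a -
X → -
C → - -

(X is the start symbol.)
A reduce-reduce conflict occurs when an LR(0) state has two complete items [A → α .] and [B → β .] — both call for a reduction, and with no lookahead the parser cannot choose between them.

Augment with X' → X and build the canonical LR(0) collection (I0 = CLOSURE({[X' → . X]}), then GOTO on every symbol after a dot until no new states appear). It has 14 states:
  I0: { [C → . - -], [C → . P P], [C → . P X], [C → . a -], [P → . y -], [X → . -], [X → . C y], [X → . a X], [X' → . X] }  — shift
  I1: { [C → - . -], [X → - .] }  — shift, reduce
  I2: { [X → C . y] }  — shift
  I3: { [C → . - -], [C → . P P], [C → . P X], [C → . a -], [C → P . P], [C → P . X], [P → . y -], [X → . -], [X → . C y], [X → . a X] }  — shift
  I4: { [X' → X .] }  — accept
  I5: { [C → . - -], [C → . P P], [C → . P X], [C → . a -], [C → a . -], [P → . y -], [X → . -], [X → . C y], [X → . a X], [X → a . X] }  — shift
  I6: { [P → y . -] }  — shift
  I7: { [P → y - .] }  — reduce
  I8: { [C → - . -], [C → a - .], [X → - .] }  — shift, 2 reduces
  I9: { [X → a X .] }  — reduce
  I10: { [C → - - .] }  — reduce
  I11: { [C → . - -], [C → . P P], [C → . P X], [C → . a -], [C → P . P], [C → P . X], [C → P P .], [P → . y -], [X → . -], [X → . C y], [X → . a X] }  — shift, reduce
  I12: { [C → P X .] }  — reduce
  I13: { [X → C y .] }  — reduce

I8 contains complete items [C → a - .], [X → - .] — reduce-reduce conflict.

Answer: Yes — I8: [C → a - .] vs [X → - .]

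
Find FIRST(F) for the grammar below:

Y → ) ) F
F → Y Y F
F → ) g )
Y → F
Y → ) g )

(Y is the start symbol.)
FIRST sets of the other non-terminals involved (by the same procedure, iterated to a fixed point):
  FIRST(Y) = { ')' }

From F → Y Y F:
  - Y is a non-terminal: add FIRST(Y) \ {ε} = { ')' }
    Y is not nullable, so stop
From F → ) g ):
  - ')' is a terminal: add ')' and stop

Collecting: FIRST(F) = { ')' }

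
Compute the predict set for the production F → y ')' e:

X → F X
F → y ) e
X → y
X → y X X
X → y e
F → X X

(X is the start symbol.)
{ 'y' }

PREDICT(F → y ')' e) = (FIRST(RHS) \ {ε}) ∪ (FOLLOW(F) if ε ∈ FIRST(RHS), i.e. RHS ⇒* ε)
FIRST(y ')' e) = { 'y' }
ε ∉ FIRST(y ')' e), so FOLLOW(F) is not added.
PREDICT(F → y ')' e) = { 'y' }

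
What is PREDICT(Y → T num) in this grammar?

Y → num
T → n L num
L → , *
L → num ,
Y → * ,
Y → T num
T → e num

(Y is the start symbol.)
{ 'e', 'n' }

PREDICT(Y → T num) = (FIRST(RHS) \ {ε}) ∪ (FOLLOW(Y) if ε ∈ FIRST(RHS), i.e. RHS ⇒* ε)
FIRST(T) = { 'e', 'n' }
FIRST(T num) = { 'e', 'n' }
ε ∉ FIRST(T num), so FOLLOW(Y) is not added.
PREDICT(Y → T num) = { 'e', 'n' }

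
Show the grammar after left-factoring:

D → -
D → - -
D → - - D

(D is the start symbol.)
D → - D'
D' → ε
D' → - D''
D'' → ε
D'' → D

Left-factoring transforms A → αβ₁ | αβ₂ into A → αA' and A' → β₁ | β₂
(α is the longest common prefix among the alternatives). Repeat until
no nonterminal has two alternatives with a common prefix.

Round 1: D has alternatives sharing prefix '-'. Introduce D': D → - D'
  Add: D' → ε
  Add: D' → -
  Add: D' → - D

Round 2: D' has alternatives sharing prefix '-'. Introduce D'': D' → - D''
  Add: D'' → ε
  Add: D'' → D

No remaining common prefixes — done.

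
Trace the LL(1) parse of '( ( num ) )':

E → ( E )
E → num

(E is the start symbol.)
LL(1) parsing maintains a stack (initially the start symbol over $) and the input. At each step: if the stack top is a terminal, match it against the current input token; if it is a non-terminal N, replace it with the RHS of M[N, lookahead] (the unique production whose predict set contains the lookahead).

Stack is shown with the top on the left.

Stack      Input          Action
--------------------------------
E $        ( ( num ) ) $  output E → ( E )
( E ) $    ( ( num ) ) $  match '('
E ) $      ( num ) ) $    output E → ( E )
( E ) ) $  ( num ) ) $    match '('
E ) ) $    num ) ) $      output E → num
num ) ) $  num ) ) $      match 'num'
) ) $      ) ) $          match ')'
) $        ) $            match ')'
$          $              accept

The string is accepted.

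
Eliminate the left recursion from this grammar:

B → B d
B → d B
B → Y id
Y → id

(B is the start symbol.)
B is directly left-recursive. The standard transformation for
  A → A α₁ | ... | A α_m | β₁ | ... | β_n
is
  A  → β₁ A' | ... | β_n A'
  A' → α₁ A' | ... | α_m A' | ε

B → d B becomes B → d B B'
B → Y id becomes B → Y id B'
B → B d becomes B' → d B'
Add B' → ε

Productions for other non-terminals are unchanged:
  Y → id

Resulting grammar:
B → d B B'
B → Y id B'
B' → d B'
B' → ε
Y → id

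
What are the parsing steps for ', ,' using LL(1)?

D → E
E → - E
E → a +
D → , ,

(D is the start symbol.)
LL(1) parsing maintains a stack (initially the start symbol over $) and the input. At each step: if the stack top is a terminal, match it against the current input token; if it is a non-terminal N, replace it with the RHS of M[N, lookahead] (the unique production whose predict set contains the lookahead).

Stack is shown with the top on the left.

Stack  Input  Action
--------------------
D $    , , $  output D → , ,
, , $  , , $  match ','
, $    , $    match ','
$      $      accept

The string is accepted.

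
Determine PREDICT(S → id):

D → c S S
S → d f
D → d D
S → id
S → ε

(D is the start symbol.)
{ 'id' }

PREDICT(S → id) = (FIRST(RHS) \ {ε}) ∪ (FOLLOW(S) if ε ∈ FIRST(RHS), i.e. RHS ⇒* ε)
FIRST(id) = { 'id' }
ε ∉ FIRST(id), so FOLLOW(S) is not added.
PREDICT(S → id) = { 'id' }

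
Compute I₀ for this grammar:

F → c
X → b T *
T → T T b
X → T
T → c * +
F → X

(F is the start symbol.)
{ [F → . X], [F → . c], [F' → . F], [T → . T T b], [T → . c * +], [X → . T], [X → . b T *] }

First, augment the grammar with F' → F
I₀ = CLOSURE({ [F' → . F] }):
  [F' → . F] has the dot before F: add [F → . c], [F → . X]
  [F → . X] has the dot before X: add [X → . b T *], [X → . T]
  [X → . T] has the dot before T: add [T → . T T b], [T → . c * +]
No further items can be added.

I₀ = { [F → . X], [F → . c], [F' → . F], [T → . T T b], [T → . c * +], [X → . T], [X → . b T *] }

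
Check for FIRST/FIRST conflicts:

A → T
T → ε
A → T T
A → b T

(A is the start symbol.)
Yes. A → T / A → T T on { ε }

FIRST sets of the non-terminals at (or reachable through a nullable prefix from) the front of some alternative:
  FIRST(T) = { ε }

Productions for A:
  A → T: FIRST = { ε }
  A → T T: FIRST = { ε }
  A → b T: FIRST = { 'b' }
T has only one production, so no FIRST/FIRST conflict is possible there.

Conflict for A: A → T and A → T T
  Overlap: { ε }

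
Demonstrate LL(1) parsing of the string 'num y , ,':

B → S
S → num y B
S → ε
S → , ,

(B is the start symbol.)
Stack is shown with the top on the left.

Stack      Input        Action
------------------------------
B $        num y , , $  output B → S
S $        num y , , $  output S → num y B
num y B $  num y , , $  match 'num'
y B $      y , , $      match 'y'
B $        , , $        output B → S
S $        , , $        output S → , ,
, , $      , , $        match ','
, $        , $          match ','
$          $            accept

The string is accepted.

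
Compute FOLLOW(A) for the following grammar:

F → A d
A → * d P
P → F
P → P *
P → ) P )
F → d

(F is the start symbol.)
{ 'd' }

To compute FOLLOW(A), find every occurrence of A on a right-hand side N → α A β: add FIRST(β) \ {ε}, and if β is empty or nullable also add FOLLOW(N). Iterate to a fixed point.

In F → A d: A is followed by d, add FIRST(d) \ {ε} = { 'd' }

Taking the union: FOLLOW(A) = { 'd' }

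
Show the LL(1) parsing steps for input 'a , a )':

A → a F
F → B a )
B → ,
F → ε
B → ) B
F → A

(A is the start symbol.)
LL(1) parsing maintains a stack (initially the start symbol over $) and the input. At each step: if the stack top is a terminal, match it against the current input token; if it is a non-terminal N, replace it with the RHS of M[N, lookahead] (the unique production whose predict set contains the lookahead).

Stack is shown with the top on the left.

Stack    Input      Action
--------------------------
A $      a , a ) $  output A → a F
a F $    a , a ) $  match 'a'
F $      , a ) $    output F → B a )
B a ) $  , a ) $    output B → ,
, a ) $  , a ) $    match ','
a ) $    a ) $      match 'a'
) $      ) $        match ')'
$        $          accept

The string is accepted.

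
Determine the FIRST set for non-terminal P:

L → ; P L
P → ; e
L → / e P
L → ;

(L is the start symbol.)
To compute FIRST(P), examine every production with P on the left-hand side, reading each right-hand side left to right until a non-nullable symbol is reached.

From P → ; e:
  - ';' is a terminal: add ';' and stop

Collecting: FIRST(P) = { ';' }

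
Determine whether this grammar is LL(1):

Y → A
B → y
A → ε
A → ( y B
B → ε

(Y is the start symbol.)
A grammar is LL(1) if for each non-terminal N with multiple productions, the predict sets of those productions are pairwise disjoint, where PREDICT(N → α) = (FIRST(α) \ {ε}) ∪ (FOLLOW(N) if α ⇒* ε).

Relevant sets:
  FOLLOW(B) = { $ }
  FOLLOW(A) = { $ }

For B:
  PREDICT(B → y) = { 'y' }
  PREDICT(B → ε) = { $ }
For A:
  PREDICT(A → ε) = { $ }
  PREDICT(A → '(' y B) = { '(' }
Y has a single production, so nothing to check there.

All predict sets are disjoint. The grammar IS LL(1).

Answer: Yes, the grammar is LL(1).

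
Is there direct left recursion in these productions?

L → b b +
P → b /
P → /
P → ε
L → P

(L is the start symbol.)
Direct left recursion occurs when N → N α for some non-terminal N (the right-hand side begins with the left-hand side itself).

L → b b +: starts with b
P → b /: starts with b
P → /: starts with '/'
P → ε: starts with ε
L → P: starts with P

No direct left recursion found.

Answer: No direct left recursion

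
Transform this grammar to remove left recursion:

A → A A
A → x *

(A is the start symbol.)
A → x * A'
A' → A A'
A' → ε

A is directly left-recursive. The standard transformation for
  A → A α₁ | ... | A α_m | β₁ | ... | β_n
is
  A  → β₁ A' | ... | β_n A'
  A' → α₁ A' | ... | α_m A' | ε

A → x * becomes A → x * A'
A → A A becomes A' → A A'
Add A' → ε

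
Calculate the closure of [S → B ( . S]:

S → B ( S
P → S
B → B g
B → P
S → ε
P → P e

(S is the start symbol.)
{ [B → . B g], [B → . P], [P → . P e], [P → . S], [S → . B ( S], [S → .], [S → B ( . S] }

To compute CLOSURE, for each item [A → α.Bβ] where B is a non-terminal, add [B → .γ] for all productions B → γ; repeat for the newly added items until nothing changes.

Start with: [S → B ( . S]
  [S → B ( . S] has the dot before S: add [S → . B ( S], [S → .]
  [S → . B ( S] has the dot before B: add [B → . B g], [B → . P]
  [B → . P] has the dot before P: add [P → . S], [P → . P e]
No further items can be added.

CLOSURE = { [B → . B g], [B → . P], [P → . P e], [P → . S], [S → . B ( S], [S → .], [S → B ( . S] }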